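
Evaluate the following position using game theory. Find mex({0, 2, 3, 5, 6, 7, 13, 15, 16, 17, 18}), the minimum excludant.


Set = {0, 2, 3, 5, 6, 7, 13, 15, 16, 17, 18}
0 is in the set.
1 is NOT in the set. This is the mex.
mex = 1

1


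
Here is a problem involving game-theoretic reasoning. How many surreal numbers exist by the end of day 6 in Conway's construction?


Day 0: {|} = 0 is born. Count = 1.
Day n: the number of surreal numbers born by day n is 2^(n+1) - 1.
By day 0: 2^1 - 1 = 1
By day 1: 2^2 - 1 = 3
By day 2: 2^3 - 1 = 7
By day 3: 2^4 - 1 = 15
By day 4: 2^5 - 1 = 31
By day 5: 2^6 - 1 = 63
By day 6: 2^7 - 1 = 127
By day 6: 127 surreal numbers.

127


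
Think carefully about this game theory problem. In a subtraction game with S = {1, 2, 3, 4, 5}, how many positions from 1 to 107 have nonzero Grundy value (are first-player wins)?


Subtraction set S = {1, 2, 3, 4, 5}, so G(n) = n mod 6.
G(n) = 0 when n is a multiple of 6.
Multiples of 6 in [1, 107]: 17
N-positions (nonzero Grundy) = 107 - 17 = 90

90


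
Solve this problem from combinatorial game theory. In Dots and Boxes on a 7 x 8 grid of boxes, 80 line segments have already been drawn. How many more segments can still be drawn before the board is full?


Grid: 7 x 8 boxes, i.e. 8 rows and 9 columns of dots.
Horizontal edges: (rows + 1) * cols = 8 * 8 = 64
Vertical edges: rows * (cols + 1) = 7 * 9 = 63
Total edges: 64 + 63 = 127
Edges drawn: 80
Remaining: 127 - 80 = 47

47


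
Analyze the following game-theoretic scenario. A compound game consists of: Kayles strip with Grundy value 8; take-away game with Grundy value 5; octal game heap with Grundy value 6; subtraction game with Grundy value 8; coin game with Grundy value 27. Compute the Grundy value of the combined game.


By the Sprague-Grundy theorem, the Grundy value of a sum of games is the XOR of individual Grundy values.
Kayles strip: Grundy value = 8. Running XOR: 0 XOR 8 = 8
take-away game: Grundy value = 5. Running XOR: 8 XOR 5 = 13
octal game heap: Grundy value = 6. Running XOR: 13 XOR 6 = 11
subtraction game: Grundy value = 8. Running XOR: 11 XOR 8 = 3
coin game: Grundy value = 27. Running XOR: 3 XOR 27 = 24
The combined Grundy value is 24.

24


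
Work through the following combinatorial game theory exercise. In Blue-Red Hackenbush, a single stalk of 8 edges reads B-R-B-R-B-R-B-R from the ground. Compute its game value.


Edges (from ground): B-R-B-R-B-R-B-R
By Berlekamp's sign-expansion rule, a Blue-Red Hackenbush stalk has the value of the surreal number whose sign sequence is the edge sequence with B -> + and R -> -.
Sign sequence: +-+-+-+-
Trace the sign expansion in the surreal number tree, starting from 0:
Edge 1: B (sign +) -> bounds (0, +inf), value = 1
Edge 2: R (sign -) -> bounds (0, 1), value = 1/2
Edge 3: B (sign +) -> bounds (1/2, 1), value = 3/4
Edge 4: R (sign -) -> bounds (1/2, 3/4), value = 5/8
Edge 5: B (sign +) -> bounds (5/8, 3/4), value = 11/16
Edge 6: R (sign -) -> bounds (5/8, 11/16), value = 21/32
Edge 7: B (sign +) -> bounds (21/32, 11/16), value = 43/64
Edge 8: R (sign -) -> bounds (21/32, 43/64), value = 85/128
Game value = 85/128

85/128


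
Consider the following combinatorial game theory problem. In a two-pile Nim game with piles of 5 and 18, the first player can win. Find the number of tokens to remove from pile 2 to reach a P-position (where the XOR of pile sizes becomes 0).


Piles: 5 and 18
Current XOR: 5 XOR 18 = 23 (non-zero, so this is an N-position).
To make the XOR zero, we need to find a move that balances the piles.
For pile 2 (size 18): target = 18 XOR 23 = 5
We reduce pile 2 from 18 to 5.
Tokens removed: 18 - 5 = 13
Verification: 5 XOR 5 = 0

13


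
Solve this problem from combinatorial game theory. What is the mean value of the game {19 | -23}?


Game = {19 | -23}, a switch {a | b} with numbers a > b.
Its thermograph has left wall a - t and right wall b + t, which meet at t = (a - b)/2, where both equal (a + b)/2. So the mast (mean value) is at (a + b)/2.
Mean = (19 + (-23))/2 = -4/2 = -2

-2


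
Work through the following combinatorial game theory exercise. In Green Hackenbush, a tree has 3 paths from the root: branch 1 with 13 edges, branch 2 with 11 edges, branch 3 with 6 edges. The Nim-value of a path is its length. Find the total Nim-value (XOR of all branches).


The tree has 3 branches from the ground vertex.
In Green Hackenbush, the Nim-value of a simple path of length k is k.
Branch 1: length 13, Nim-value = 13
Branch 2: length 11, Nim-value = 11
Branch 3: length 6, Nim-value = 6
Total Nim-value = XOR of all branch values:
0 XOR 13 = 13
13 XOR 11 = 6
6 XOR 6 = 0
Nim-value of the tree = 0

0


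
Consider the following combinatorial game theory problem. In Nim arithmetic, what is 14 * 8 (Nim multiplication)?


Nim multiplication is bilinear over XOR: (u XOR v) * w = (u*w) XOR (v*w).
So we split each operand into its bit components and XOR the pairwise Nim products.
14 = 2 + 4 + 8 (as XOR of powers of 2).
8 = 8 (as XOR of powers of 2).
Using the standard Nim-product table on single bits:
  2*2 = 3,   2*4 = 8,   2*8 = 12,
  4*4 = 6,   4*8 = 11,  8*8 = 13,
and  1*x = x (identity), k*l = l*k (commutative).
Pairwise Nim products:
  2 * 8 = 12
  4 * 8 = 11
  8 * 8 = 13
XOR them: 12 XOR 11 XOR 13 = 10.
Result: 14 * 8 = 10 (in Nim).

10


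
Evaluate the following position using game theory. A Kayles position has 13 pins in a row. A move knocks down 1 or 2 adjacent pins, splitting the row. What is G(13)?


Kayles: a move removes 1 or 2 adjacent pins from a contiguous row.
Removing pins from a row of k leaves two independent rows (a, b) with a + b = k - 1 (one pin) or a + b = k - 2 (two pins); an end removal gives a = 0.
By Sprague-Grundy, G(k) = mex{ G(a) XOR G(b) } over all these splits. G(0) = 0.
G(1): splits (0,0):0^0=0 -> mex({0}) = 1
G(2): splits (0,1):0^1=1 (0,0):0^0=0 -> mex({0, 1}) = 2
G(3): splits (0,2):0^2=2 (1,1):1^1=0 (0,1):0^1=1 -> mex({0, 1, 2}) = 3
G(4): splits (0,3):0^3=3 (1,2):1^2=3 (0,2):0^2=2 (1,1):1^1=0 -> mex({0, 2, 3}) = 1
G(5): splits (0,4):0^1=1 (1,3):1^3=2 (2,2):2^2=0 (0,3):0^3=3 (1,2):1^2=3 -> mex({0, 1, 2, 3}) = 4
G(6) = mex({0, 1, 2, 4}) = 3
G(7) = mex({0, 1, 3, 4, 5}) = 2
G(8) = mex({0, 2, 3, 5, 6}) = 1
G(9) = mex({0, 1, 2, 3, 6, 7}) = 4
G(10) = mex({0, 1, 3, 4, 5, 7}) = 2
G(11) = mex({0, 1, 2, 3, 4, 5}) = 6
G(12) = mex({0, 1, 2, 3, 5, 6, 7}) = 4
G(13) = mex({0, 2, 3, 4, 6, 7}) = 1
Therefore G(13) = 1.

1


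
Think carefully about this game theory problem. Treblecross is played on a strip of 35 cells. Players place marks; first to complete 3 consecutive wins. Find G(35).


Treblecross: place X on empty cells; 3-in-a-row wins.
Playing within two cells of an existing X lets the opponent win at once, so sensible play treats the cells i-2..i+2 around each X as dead. The player left with no safe cell loses, so this is a normal-play take-away game on strips of safe cells.
Placing X at cell i (0-indexed) of a strip of k safe cells leaves independent strips of sizes max(0, i-2) and max(0, k-i-3). Hence G(k) = mex{ G(max(0,i-2)) XOR G(max(0,k-i-3)) : 0 <= i < k }, with G(0) = 0.
G(1): splits (0,0):0^0=0 -> mex({0}) = 1
G(2): splits (0,0):0^0=0 -> mex({0}) = 1
G(3): splits (0,0):0^0=0 -> mex({0}) = 1
G(4): splits (0,1):0^1=1 (0,0):0^0=0 -> mex({0, 1}) = 2
G(5): splits (0,2):0^1=1 (0,1):0^1=1 (0,0):0^0=0 -> mex({0, 1}) = 2
G(6) = mex({1}) = 0
G(7) = mex({0, 1, 2}) = 3
G(8) = mex({0, 1, 2}) = 3
G(9) = mex({0, 2}) = 1
G(10) = mex({0, 2, 3}) = 1
G(11) = mex({0, 3}) = 1
G(12) = mex({1, 3}) = 0
G(13) = mex({0, 1, 2, 3}) = 4
G(14) = mex({0, 1, 2}) = 3
G(15) = mex({0, 1, 2}) = 3
G(16) = mex({0, 1, 2, 4}) = 3
G(17) = mex({0, 1, 3, 4}) = 2
G(18) = mex({0, 1, 3, 4}) = 2
G(19) = mex({0, 1, 3, 5}) = 2
G(20) = mex({0, 1, 2, 3, 5}) = 4
G(21) = mex({0, 1, 2, 3, 5}) = 4
G(22) = mex({1, 2, 6}) = 0
G(23) = mex({0, 1, 2, 3, 4, 6}) = 5
G(24) = mex({0, 1, 2, 3, 4}) = 5
G(25) = mex({0, 1, 3, 4, 7}) = 2
G(26) = mex({0, 1, 3, 4, 5, 7}) = 2
G(27) = mex({0, 1, 3, 5}) = 2
G(28) = mex({0, 1, 2, 5}) = 3
G(29) = mex({0, 1, 2, 4, 5, 6}) = 3
G(30) = mex({1, 2, 4, 6}) = 0
G(31) = mex({0, 1, 2, 3, 4, 6}) = 5
G(32) = mex({1, 2, 3, 4, 7}) = 0
G(33) = mex({0, 3, 7}) = 1
G(34) = mex({0, 2, 3, 5, 7}) = 1
G(35) = mex({0, 2, 3, 5, 6}) = 1
Therefore G(35) = 1.

1


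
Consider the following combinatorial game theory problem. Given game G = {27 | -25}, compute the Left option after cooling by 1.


Original game: {27 | -25} (a switch {a | b} with a > b).
Cooling by t (for t below the temperature (a - b)/2 = 26) taxes each move by t: {a | b} cooled by t is {a - t | b + t}.
Cooling amount: t = 1
Cooled Left option: 27 - 1 = 26
Cooled Right option: -25 + 1 = -24
Cooled game: {26 | -24}
Left option = 26

26


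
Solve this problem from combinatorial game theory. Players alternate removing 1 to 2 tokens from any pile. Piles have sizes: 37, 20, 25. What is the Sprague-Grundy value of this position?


Subtraction set: {1, 2}
For this subtraction set, G(n) = n mod 3 (period = max + 1 = 3).
Pile 1 (size 37): G(37) = 37 mod 3 = 1
Pile 2 (size 20): G(20) = 20 mod 3 = 2
Pile 3 (size 25): G(25) = 25 mod 3 = 1
Total Grundy value = XOR of all: 1 XOR 2 XOR 1 = 2

2


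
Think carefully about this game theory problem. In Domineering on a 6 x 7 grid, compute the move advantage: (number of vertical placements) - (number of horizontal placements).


Board is 6 x 7 (rows x cols).
Left (vertical) placements: (rows-1) * cols = 5 * 7 = 35
Right (horizontal) placements: rows * (cols-1) = 6 * 6 = 36
Advantage = Left - Right = 35 - 36 = -1

-1


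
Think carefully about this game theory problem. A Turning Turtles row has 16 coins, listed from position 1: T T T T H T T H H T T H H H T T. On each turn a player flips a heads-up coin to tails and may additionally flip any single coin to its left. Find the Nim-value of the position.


Coins: T T T T H T T H H T T H H H T T
Key fact: a single head at position k behaves exactly like a Nim heap of size k (turning it to T and optionally flipping a coin at j < k corresponds to moving the heap from k to j, or to 0), and heads combine as a disjunctive sum (two heads at the same place would cancel, matching j XOR j = 0). So the Nim-value is the XOR of the 1-indexed positions of the heads.
Face-up positions (1-indexed): [5, 8, 9, 12, 13, 14]
XOR 0 with 5: 0 XOR 5 = 5
XOR 5 with 8: 5 XOR 8 = 13
XOR 13 with 9: 13 XOR 9 = 4
XOR 4 with 12: 4 XOR 12 = 8
XOR 8 with 13: 8 XOR 13 = 5
XOR 5 with 14: 5 XOR 14 = 11
Nim-value = 11

11


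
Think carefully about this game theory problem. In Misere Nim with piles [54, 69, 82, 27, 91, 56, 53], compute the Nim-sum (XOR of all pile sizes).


We need the XOR (exclusive or) of all pile sizes.
After XOR-ing pile 1 (size 54): 0 XOR 54 = 54
After XOR-ing pile 2 (size 69): 54 XOR 69 = 115
After XOR-ing pile 3 (size 82): 115 XOR 82 = 33
After XOR-ing pile 4 (size 27): 33 XOR 27 = 58
After XOR-ing pile 5 (size 91): 58 XOR 91 = 97
After XOR-ing pile 6 (size 56): 97 XOR 56 = 89
After XOR-ing pile 7 (size 53): 89 XOR 53 = 108
The Nim-value of this position is 108.

108


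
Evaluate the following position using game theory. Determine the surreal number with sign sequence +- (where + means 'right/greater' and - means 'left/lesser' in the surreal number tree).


Sign expansion: +-
Rule: track bounds (lo, hi), initially (-inf, +inf). On '+', the current value becomes lo and we move to the simplest number in (value, hi): value + 1 if hi = +inf, otherwise the midpoint (value + hi)/2. On '-', the current value becomes hi and we move to value - 1 if lo = -inf, otherwise the midpoint (lo + value)/2.
Start at 0.
Step 1: sign = +, move right. Bounds: (0, +inf). Value = 1
Step 2: sign = -, move left. Bounds: (0, 1). Value = 1/2
The surreal number with sign expansion +- is 1/2.

1/2


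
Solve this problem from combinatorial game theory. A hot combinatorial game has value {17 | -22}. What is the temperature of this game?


The game is {17 | -22}, a switch {a | b} with numbers a > b.
Cooling {a | b} by t gives {a - t | b + t}, which stops being hot when a - t = b + t, i.e. at t = (a - b)/2. So the temperature of a switch is (a - b)/2.
Temperature = (Left option - Right option) / 2
= (17 - (-22)) / 2
= 39 / 2
= 39/2

39/2


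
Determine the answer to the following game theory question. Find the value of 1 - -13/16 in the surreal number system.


x = 1, y = -13/16
Converting to common denominator: 16
x = 16/16, y = -13/16
x - y = 1 - -13/16 = 29/16

29/16


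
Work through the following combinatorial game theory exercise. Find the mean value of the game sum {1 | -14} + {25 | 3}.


G1 = {1 | -14}, G2 = {25 | 3}
Each is a switch {a | b} with numbers a > b; its mean value is (a + b)/2, and mean value is additive over game sums: m(G1 + G2) = m(G1) + m(G2).
Mean of G1 = (1 + (-14))/2 = -13/2 = -13/2
Mean of G2 = (25 + (3))/2 = 28/2 = 14
Mean of G1 + G2 = -13/2 + 14 = 15/2

15/2


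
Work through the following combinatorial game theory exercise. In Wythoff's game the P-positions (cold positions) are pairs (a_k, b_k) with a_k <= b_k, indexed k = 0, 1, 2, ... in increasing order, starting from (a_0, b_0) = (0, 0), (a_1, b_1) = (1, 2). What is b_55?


By Wythoff's theorem, a_k = floor(k * phi) and b_k = floor(k * phi^2) = a_k + k, where phi = (1 + sqrt(5))/2 is the golden ratio.
phi = (1 + sqrt(5))/2 = 1.618034
phi^2 = phi + 1 = 2.618034
k = 55
k * phi^2 = 55 * 2.618034 = 143.991869
b_55 = floor(k * phi^2) = 143 (check: a_55 + k = 88 + 55 = 143)

143


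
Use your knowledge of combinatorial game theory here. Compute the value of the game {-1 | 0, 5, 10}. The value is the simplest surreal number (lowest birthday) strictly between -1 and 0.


Left options: {-1}, max = -1
Right options: {0, 5, 10}, min = 0
All options are numbers and max(Left) < min(Right), so by the simplicity theorem the value is the simplest (earliest-born) number strictly between -1 and 0.
No integer lies strictly between -1 and 0, so the value is the dyadic rational m/2^k in the interval with the smallest k (then m odd); search k = 1, 2, ...:
Denominator 2: -1/2 lies strictly between -1 and 0 -- found.
The simplest number in the interval is -1/2.
Game value = -1/2

-1/2


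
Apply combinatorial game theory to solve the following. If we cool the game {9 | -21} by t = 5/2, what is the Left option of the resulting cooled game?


Original game: {9 | -21} (a switch {a | b} with a > b).
Cooling by t (for t below the temperature (a - b)/2 = 15) taxes each move by t: {a | b} cooled by t is {a - t | b + t}.
Cooling amount: t = 5/2
Cooled Left option: 9 - 5/2 = 13/2
Cooled Right option: -21 + 5/2 = -37/2
Cooled game: {13/2 | -37/2}
Left option = 13/2

13/2


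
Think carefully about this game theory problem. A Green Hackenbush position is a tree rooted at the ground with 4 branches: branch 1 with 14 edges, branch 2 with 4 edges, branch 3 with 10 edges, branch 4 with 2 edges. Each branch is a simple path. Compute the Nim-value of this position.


The tree has 4 branches from the ground vertex.
In Green Hackenbush, the Nim-value of a simple path of length k is k.
Branch 1: length 14, Nim-value = 14
Branch 2: length 4, Nim-value = 4
Branch 3: length 10, Nim-value = 10
Branch 4: length 2, Nim-value = 2
Total Nim-value = XOR of all branch values:
0 XOR 14 = 14
14 XOR 4 = 10
10 XOR 10 = 0
0 XOR 2 = 2
Nim-value of the tree = 2

2


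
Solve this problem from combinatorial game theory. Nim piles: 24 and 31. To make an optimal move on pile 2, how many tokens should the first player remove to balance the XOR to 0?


Piles: 24 and 31
Current XOR: 24 XOR 31 = 7 (non-zero, so this is an N-position).
To make the XOR zero, we need to find a move that balances the piles.
For pile 2 (size 31): target = 31 XOR 7 = 24
We reduce pile 2 from 31 to 24.
Tokens removed: 31 - 24 = 7
Verification: 24 XOR 24 = 0

7


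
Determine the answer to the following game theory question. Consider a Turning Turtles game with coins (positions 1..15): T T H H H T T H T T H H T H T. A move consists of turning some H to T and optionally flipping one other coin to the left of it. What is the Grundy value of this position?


Coins: T T H H H T T H T T H H T H T
Key fact: a single head at position k behaves exactly like a Nim heap of size k (turning it to T and optionally flipping a coin at j < k corresponds to moving the heap from k to j, or to 0), and heads combine as a disjunctive sum (two heads at the same place would cancel, matching j XOR j = 0). So the Nim-value is the XOR of the 1-indexed positions of the heads.
Face-up positions (1-indexed): [3, 4, 5, 8, 11, 12, 14]
XOR 0 with 3: 0 XOR 3 = 3
XOR 3 with 4: 3 XOR 4 = 7
XOR 7 with 5: 7 XOR 5 = 2
XOR 2 with 8: 2 XOR 8 = 10
XOR 10 with 11: 10 XOR 11 = 1
XOR 1 with 12: 1 XOR 12 = 13
XOR 13 with 14: 13 XOR 14 = 3
Nim-value = 3

3


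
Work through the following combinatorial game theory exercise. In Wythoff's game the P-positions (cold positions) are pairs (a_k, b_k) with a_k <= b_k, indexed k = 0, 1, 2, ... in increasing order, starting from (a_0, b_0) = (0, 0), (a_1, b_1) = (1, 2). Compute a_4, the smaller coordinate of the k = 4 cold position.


By Wythoff's theorem, a_k = floor(k * phi) and b_k = floor(k * phi^2) = a_k + k, where phi = (1 + sqrt(5))/2 is the golden ratio.
phi = (1 + sqrt(5))/2 = 1.618034
k = 4
k * phi = 4 * 1.618034 = 6.472136
a_4 = floor(k * phi) = 6

6


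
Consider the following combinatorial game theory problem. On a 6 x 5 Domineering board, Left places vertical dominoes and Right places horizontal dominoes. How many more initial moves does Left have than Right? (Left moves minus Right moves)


Board is 6 x 5 (rows x cols).
Left (vertical) placements: (rows-1) * cols = 5 * 5 = 25
Right (horizontal) placements: rows * (cols-1) = 6 * 4 = 24
Advantage = Left - Right = 25 - 24 = 1

1


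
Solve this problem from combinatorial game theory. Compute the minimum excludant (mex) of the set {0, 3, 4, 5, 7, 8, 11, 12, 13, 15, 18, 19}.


Set = {0, 3, 4, 5, 7, 8, 11, 12, 13, 15, 18, 19}
0 is in the set.
1 is NOT in the set. This is the mex.
mex = 1

1


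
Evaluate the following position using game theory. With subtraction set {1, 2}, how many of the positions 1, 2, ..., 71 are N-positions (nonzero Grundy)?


Subtraction set S = {1, 2}, so G(n) = n mod 3.
G(n) = 0 when n is a multiple of 3.
Multiples of 3 in [1, 71]: 23
N-positions (nonzero Grundy) = 71 - 23 = 48

48


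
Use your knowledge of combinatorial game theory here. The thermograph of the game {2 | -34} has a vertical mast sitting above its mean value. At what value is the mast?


Game = {2 | -34}, a switch {a | b} with numbers a > b.
Its thermograph has left wall a - t and right wall b + t, which meet at t = (a - b)/2, where both equal (a + b)/2. So the mast (mean value) is at (a + b)/2.
Mean = (2 + (-34))/2 = -32/2 = -16

-16


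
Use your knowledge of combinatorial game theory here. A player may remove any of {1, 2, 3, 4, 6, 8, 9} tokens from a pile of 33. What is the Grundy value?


The subtraction set is S = {1, 2, 3, 4, 6, 8, 9}.
G(k) = mex{ G(k - s) : s in S, s <= k }. We compute iteratively: G(0) = 0.
G(1) = mex({0}) = 1
G(2) = mex({0, 1}) = 2
G(3) = mex({0, 1, 2}) = 3
G(4) = mex({0, 1, 2, 3}) = 4
G(5) = mex({1, 2, 3, 4}) = 0
G(6) = mex({0, 2, 3, 4}) = 1
G(7) = mex({0, 1, 3, 4}) = 2
G(8) = mex({0, 1, 2, 4}) = 3
G(9) = mex({0, 1, 2, 3}) = 4
G(10) = mex({1, 2, 3, 4}) = 0
G(11) = mex({0, 2, 3, 4}) = 1
G(12) = mex({0, 1, 3, 4}) = 2
G(13) = mex({0, 1, 2, 4}) = 3
Observe that G(5)..G(13) = 0, 1, 2, 3, 4, 0, 1, 2, 3 repeats G(0)..G(8) = 0, 1, 2, 3, 4, 0, 1, 2, 3.
For k >= max(S) = 9, G(k) is determined by the previous 9 values G(k-9)..G(k-1); a window of 9 consecutive values has recurred shifted by 5, so by induction G(k + 5) = G(k) for all k >= 0: the sequence is periodic from the start with period 5.
One period: G(0..4) = 0, 1, 2, 3, 4.
33 mod 5 = 3, so G(33) = G(3) = 3.

3


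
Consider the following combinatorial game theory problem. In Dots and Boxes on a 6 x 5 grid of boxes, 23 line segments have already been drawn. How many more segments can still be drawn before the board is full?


Grid: 6 x 5 boxes, i.e. 7 rows and 6 columns of dots.
Horizontal edges: (rows + 1) * cols = 7 * 5 = 35
Vertical edges: rows * (cols + 1) = 6 * 6 = 36
Total edges: 35 + 36 = 71
Edges drawn: 23
Remaining: 71 - 23 = 48

48


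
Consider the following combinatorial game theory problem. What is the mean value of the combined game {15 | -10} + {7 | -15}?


G1 = {15 | -10}, G2 = {7 | -15}
Each is a switch {a | b} with numbers a > b; its mean value is (a + b)/2, and mean value is additive over game sums: m(G1 + G2) = m(G1) + m(G2).
Mean of G1 = (15 + (-10))/2 = 5/2 = 5/2
Mean of G2 = (7 + (-15))/2 = -8/2 = -4
Mean of G1 + G2 = 5/2 + -4 = -3/2

-3/2


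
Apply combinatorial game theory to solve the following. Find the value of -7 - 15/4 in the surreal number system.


x = -7, y = 15/4
Converting to common denominator: 4
x = -28/4, y = 15/4
x - y = -7 - 15/4 = -43/4

-43/4


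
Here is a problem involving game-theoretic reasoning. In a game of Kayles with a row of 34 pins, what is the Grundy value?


Kayles: a move removes 1 or 2 adjacent pins from a contiguous row.
Removing pins from a row of k leaves two independent rows (a, b) with a + b = k - 1 (one pin) or a + b = k - 2 (two pins); an end removal gives a = 0.
By Sprague-Grundy, G(k) = mex{ G(a) XOR G(b) } over all these splits. G(0) = 0.
G(1): splits (0,0):0^0=0 -> mex({0}) = 1
G(2): splits (0,1):0^1=1 (0,0):0^0=0 -> mex({0, 1}) = 2
G(3): splits (0,2):0^2=2 (1,1):1^1=0 (0,1):0^1=1 -> mex({0, 1, 2}) = 3
G(4): splits (0,3):0^3=3 (1,2):1^2=3 (0,2):0^2=2 (1,1):1^1=0 -> mex({0, 2, 3}) = 1
G(5): splits (0,4):0^1=1 (1,3):1^3=2 (2,2):2^2=0 (0,3):0^3=3 (1,2):1^2=3 -> mex({0, 1, 2, 3}) = 4
G(6) = mex({0, 1, 2, 4}) = 3
G(7) = mex({0, 1, 3, 4, 5}) = 2
G(8) = mex({0, 2, 3, 5, 6}) = 1
G(9) = mex({0, 1, 2, 3, 6, 7}) = 4
G(10) = mex({0, 1, 3, 4, 5, 7}) = 2
G(11) = mex({0, 1, 2, 3, 4, 5}) = 6
G(12) = mex({0, 1, 2, 3, 5, 6, 7}) = 4
G(13) = mex({0, 2, 3, 4, 6, 7}) = 1
G(14) = mex({0, 1, 4, 5, 6, 7}) = 2
G(15) = mex({0, 1, 2, 3, 4, 5, 6}) = 7
G(16) = mex({0, 2, 3, 5, 6, 7}) = 1
G(17) = mex({0, 1, 2, 3, 5, 6, 7}) = 4
G(18) = mex({0, 1, 2, 4, 5, 6}) = 3
G(19) = mex({0, 1, 3, 4, 5, 7}) = 2
G(20) = mex({0, 2, 3, 4, 5, 6, 7}) = 1
G(21) = mex({0, 1, 2, 3, 5, 6, 7}) = 4
G(22) = mex({0, 1, 2, 3, 4, 5, 7}) = 6
G(23) = mex({0, 1, 2, 3, 4, 5, 6}) = 7
G(24) = mex({0, 1, 2, 3, 5, 6, 7}) = 4
G(25) = mex({0, 2, 3, 4, 6, 7}) = 1
G(26) = mex({0, 1, 3, 4, 5, 6, 7}) = 2
G(27) = mex({0, 1, 2, 3, 4, 5, 6, 7}) = 8
G(28) = mex({0, 1, 2, 3, 4, 6, 7, 8}) = 5
G(29) = mex({0, 1, 2, 3, 5, 6, 7, 8, 9}) = 4
G(30) = mex({0, 1, 2, 3, 4, 5, 6, 9, 10}) = 7
G(31) = mex({0, 1, 3, 4, 5, 7, 10, 11}) = 2
G(32) = mex({0, 2, 3, 4, 5, 6, 7, 9, 11}) = 1
G(33) = mex({0, 1, 2, 3, 4, 5, 6, 7, 9, 12}) = 8
G(34) = mex({0, 1, 2, 3, 4, 5, 7, 8, 11, 12}) = 6
Therefore G(34) = 6.

6


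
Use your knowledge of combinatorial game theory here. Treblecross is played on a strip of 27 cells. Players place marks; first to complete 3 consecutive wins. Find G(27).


Treblecross: place X on empty cells; 3-in-a-row wins.
Playing within two cells of an existing X lets the opponent win at once, so sensible play treats the cells i-2..i+2 around each X as dead. The player left with no safe cell loses, so this is a normal-play take-away game on strips of safe cells.
Placing X at cell i (0-indexed) of a strip of k safe cells leaves independent strips of sizes max(0, i-2) and max(0, k-i-3). Hence G(k) = mex{ G(max(0,i-2)) XOR G(max(0,k-i-3)) : 0 <= i < k }, with G(0) = 0.
G(1): splits (0,0):0^0=0 -> mex({0}) = 1
G(2): splits (0,0):0^0=0 -> mex({0}) = 1
G(3): splits (0,0):0^0=0 -> mex({0}) = 1
G(4): splits (0,1):0^1=1 (0,0):0^0=0 -> mex({0, 1}) = 2
G(5): splits (0,2):0^1=1 (0,1):0^1=1 (0,0):0^0=0 -> mex({0, 1}) = 2
G(6) = mex({1}) = 0
G(7) = mex({0, 1, 2}) = 3
G(8) = mex({0, 1, 2}) = 3
G(9) = mex({0, 2}) = 1
G(10) = mex({0, 2, 3}) = 1
G(11) = mex({0, 3}) = 1
G(12) = mex({1, 3}) = 0
G(13) = mex({0, 1, 2, 3}) = 4
G(14) = mex({0, 1, 2}) = 3
G(15) = mex({0, 1, 2}) = 3
G(16) = mex({0, 1, 2, 4}) = 3
G(17) = mex({0, 1, 3, 4}) = 2
G(18) = mex({0, 1, 3, 4}) = 2
G(19) = mex({0, 1, 3, 5}) = 2
G(20) = mex({0, 1, 2, 3, 5}) = 4
G(21) = mex({0, 1, 2, 3, 5}) = 4
G(22) = mex({1, 2, 6}) = 0
G(23) = mex({0, 1, 2, 3, 4, 6}) = 5
G(24) = mex({0, 1, 2, 3, 4}) = 5
G(25) = mex({0, 1, 3, 4, 7}) = 2
G(26) = mex({0, 1, 3, 4, 5, 7}) = 2
G(27) = mex({0, 1, 3, 5}) = 2
Therefore G(27) = 2.

2


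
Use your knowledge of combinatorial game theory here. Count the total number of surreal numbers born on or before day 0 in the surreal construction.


Day 0: {|} = 0 is born. Count = 1.
Day n: the number of surreal numbers born by day n is 2^(n+1) - 1.
By day 0: 2^1 - 1 = 1
By day 0: 1 surreal numbers.

1


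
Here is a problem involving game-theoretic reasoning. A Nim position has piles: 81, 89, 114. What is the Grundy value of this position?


We need the XOR (exclusive or) of all pile sizes.
After XOR-ing pile 1 (size 81): 0 XOR 81 = 81
After XOR-ing pile 2 (size 89): 81 XOR 89 = 8
After XOR-ing pile 3 (size 114): 8 XOR 114 = 122
The Nim-value of this position is 122.

122


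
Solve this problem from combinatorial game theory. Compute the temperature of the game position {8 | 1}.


The game is {8 | 1}, a switch {a | b} with numbers a > b.
Cooling {a | b} by t gives {a - t | b + t}, which stops being hot when a - t = b + t, i.e. at t = (a - b)/2. So the temperature of a switch is (a - b)/2.
Temperature = (Left option - Right option) / 2
= (8 - (1)) / 2
= 7 / 2
= 7/2

7/2


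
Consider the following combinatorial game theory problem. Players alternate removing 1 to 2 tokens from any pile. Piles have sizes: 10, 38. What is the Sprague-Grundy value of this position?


Subtraction set: {1, 2}
For this subtraction set, G(n) = n mod 3 (period = max + 1 = 3).
Pile 1 (size 10): G(10) = 10 mod 3 = 1
Pile 2 (size 38): G(38) = 38 mod 3 = 2
Total Grundy value = XOR of all: 1 XOR 2 = 3

3


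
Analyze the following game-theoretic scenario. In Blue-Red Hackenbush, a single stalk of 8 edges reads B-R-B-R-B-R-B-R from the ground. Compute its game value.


Edges (from ground): B-R-B-R-B-R-B-R
By Berlekamp's sign-expansion rule, a Blue-Red Hackenbush stalk has the value of the surreal number whose sign sequence is the edge sequence with B -> + and R -> -.
Sign sequence: +-+-+-+-
Trace the sign expansion in the surreal number tree, starting from 0:
Edge 1: B (sign +) -> bounds (0, +inf), value = 1
Edge 2: R (sign -) -> bounds (0, 1), value = 1/2
Edge 3: B (sign +) -> bounds (1/2, 1), value = 3/4
Edge 4: R (sign -) -> bounds (1/2, 3/4), value = 5/8
Edge 5: B (sign +) -> bounds (5/8, 3/4), value = 11/16
Edge 6: R (sign -) -> bounds (5/8, 11/16), value = 21/32
Edge 7: B (sign +) -> bounds (21/32, 11/16), value = 43/64
Edge 8: R (sign -) -> bounds (21/32, 43/64), value = 85/128
Game value = 85/128

85/128


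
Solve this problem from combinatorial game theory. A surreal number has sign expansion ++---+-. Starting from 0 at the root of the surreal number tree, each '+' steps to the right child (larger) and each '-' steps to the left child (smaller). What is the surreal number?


Sign expansion: ++---+-
Rule: track bounds (lo, hi), initially (-inf, +inf). On '+', the current value becomes lo and we move to the simplest number in (value, hi): value + 1 if hi = +inf, otherwise the midpoint (value + hi)/2. On '-', the current value becomes hi and we move to value - 1 if lo = -inf, otherwise the midpoint (lo + value)/2.
Start at 0.
Step 1: sign = +, move right. Bounds: (0, +inf). Value = 1
Step 2: sign = +, move right. Bounds: (1, +inf). Value = 2
Step 3: sign = -, move left. Bounds: (1, 2). Value = 3/2
Step 4: sign = -, move left. Bounds: (1, 3/2). Value = 5/4
Step 5: sign = -, move left. Bounds: (1, 5/4). Value = 9/8
Step 6: sign = +, move right. Bounds: (9/8, 5/4). Value = 19/16
Step 7: sign = -, move left. Bounds: (9/8, 19/16). Value = 37/32
The surreal number with sign expansion ++---+- is 37/32.

37/32


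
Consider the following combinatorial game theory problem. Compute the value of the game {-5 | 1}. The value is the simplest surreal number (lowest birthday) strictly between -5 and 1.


Left options: {-5}, max = -5
Right options: {1}, min = 1
All options are numbers and max(Left) < min(Right), so by the simplicity theorem the value is the simplest (earliest-born) number strictly between -5 and 1.
Integers -4 through 0 all lie strictly between -5 and 1.
Among integers, the simplest (lowest birthday = smallest |n|; 0 is born on day 0, +-n on day n) is 0.
No non-integer in the interval can be simpler: if x is a non-integer in the interval, then floor(x) or ceil(x) also lies in the interval (the interval contains an integer), and both are proper prefixes of x's sign expansion, i.e. born earlier. So the game value is 0.
Game value = 0

0


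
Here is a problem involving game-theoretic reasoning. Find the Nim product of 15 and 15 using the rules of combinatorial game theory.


Nim multiplication is bilinear over XOR: (u XOR v) * w = (u*w) XOR (v*w).
So we split each operand into its bit components and XOR the pairwise Nim products.
15 = 1 + 2 + 4 + 8 (as XOR of powers of 2).
15 = 1 + 2 + 4 + 8 (as XOR of powers of 2).
Using the standard Nim-product table on single bits:
  2*2 = 3,   2*4 = 8,   2*8 = 12,
  4*4 = 6,   4*8 = 11,  8*8 = 13,
and  1*x = x (identity), k*l = l*k (commutative).
Pairwise Nim products:
  1 * 1 = 1
  1 * 2 = 2
  1 * 4 = 4
  1 * 8 = 8
  2 * 1 = 2
  2 * 2 = 3
  2 * 4 = 8
  2 * 8 = 12
  4 * 1 = 4
  4 * 2 = 8
  4 * 4 = 6
  4 * 8 = 11
  8 * 1 = 8
  8 * 2 = 12
  8 * 4 = 11
  8 * 8 = 13
XOR them: 1 XOR 2 XOR 4 XOR 8 XOR 2 XOR 3 XOR 8 XOR 12 XOR 4 XOR 8 XOR 6 XOR 11 XOR 8 XOR 12 XOR 11 XOR 13 = 9.
Result: 15 * 15 = 9 (in Nim).

9


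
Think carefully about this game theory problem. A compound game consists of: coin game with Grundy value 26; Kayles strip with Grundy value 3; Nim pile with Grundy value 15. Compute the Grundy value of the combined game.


By the Sprague-Grundy theorem, the Grundy value of a sum of games is the XOR of individual Grundy values.
coin game: Grundy value = 26. Running XOR: 0 XOR 26 = 26
Kayles strip: Grundy value = 3. Running XOR: 26 XOR 3 = 25
Nim pile: Grundy value = 15. Running XOR: 25 XOR 15 = 22
The combined Grundy value is 22.

22


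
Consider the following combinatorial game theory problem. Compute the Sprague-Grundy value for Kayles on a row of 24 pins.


Kayles: a move removes 1 or 2 adjacent pins from a contiguous row.
Removing pins from a row of k leaves two independent rows (a, b) with a + b = k - 1 (one pin) or a + b = k - 2 (two pins); an end removal gives a = 0.
By Sprague-Grundy, G(k) = mex{ G(a) XOR G(b) } over all these splits. G(0) = 0.
G(1): splits (0,0):0^0=0 -> mex({0}) = 1
G(2): splits (0,1):0^1=1 (0,0):0^0=0 -> mex({0, 1}) = 2
G(3): splits (0,2):0^2=2 (1,1):1^1=0 (0,1):0^1=1 -> mex({0, 1, 2}) = 3
G(4): splits (0,3):0^3=3 (1,2):1^2=3 (0,2):0^2=2 (1,1):1^1=0 -> mex({0, 2, 3}) = 1
G(5): splits (0,4):0^1=1 (1,3):1^3=2 (2,2):2^2=0 (0,3):0^3=3 (1,2):1^2=3 -> mex({0, 1, 2, 3}) = 4
G(6) = mex({0, 1, 2, 4}) = 3
G(7) = mex({0, 1, 3, 4, 5}) = 2
G(8) = mex({0, 2, 3, 5, 6}) = 1
G(9) = mex({0, 1, 2, 3, 6, 7}) = 4
G(10) = mex({0, 1, 3, 4, 5, 7}) = 2
G(11) = mex({0, 1, 2, 3, 4, 5}) = 6
G(12) = mex({0, 1, 2, 3, 5, 6, 7}) = 4
G(13) = mex({0, 2, 3, 4, 6, 7}) = 1
G(14) = mex({0, 1, 4, 5, 6, 7}) = 2
G(15) = mex({0, 1, 2, 3, 4, 5, 6}) = 7
G(16) = mex({0, 2, 3, 5, 6, 7}) = 1
G(17) = mex({0, 1, 2, 3, 5, 6, 7}) = 4
G(18) = mex({0, 1, 2, 4, 5, 6}) = 3
G(19) = mex({0, 1, 3, 4, 5, 7}) = 2
G(20) = mex({0, 2, 3, 4, 5, 6, 7}) = 1
G(21) = mex({0, 1, 2, 3, 5, 6, 7}) = 4
G(22) = mex({0, 1, 2, 3, 4, 5, 7}) = 6
G(23) = mex({0, 1, 2, 3, 4, 5, 6}) = 7
G(24) = mex({0, 1, 2, 3, 5, 6, 7}) = 4
Therefore G(24) = 4.

4


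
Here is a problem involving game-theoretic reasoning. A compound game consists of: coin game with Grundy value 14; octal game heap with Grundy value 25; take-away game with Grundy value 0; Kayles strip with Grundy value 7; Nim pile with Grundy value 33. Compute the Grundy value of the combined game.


By the Sprague-Grundy theorem, the Grundy value of a sum of games is the XOR of individual Grundy values.
coin game: Grundy value = 14. Running XOR: 0 XOR 14 = 14
octal game heap: Grundy value = 25. Running XOR: 14 XOR 25 = 23
take-away game: Grundy value = 0. Running XOR: 23 XOR 0 = 23
Kayles strip: Grundy value = 7. Running XOR: 23 XOR 7 = 16
Nim pile: Grundy value = 33. Running XOR: 16 XOR 33 = 49
The combined Grundy value is 49.

49


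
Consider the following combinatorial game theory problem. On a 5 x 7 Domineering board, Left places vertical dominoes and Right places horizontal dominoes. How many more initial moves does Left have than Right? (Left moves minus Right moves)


Board is 5 x 7 (rows x cols).
Left (vertical) placements: (rows-1) * cols = 4 * 7 = 28
Right (horizontal) placements: rows * (cols-1) = 5 * 6 = 30
Advantage = Left - Right = 28 - 30 = -2

-2


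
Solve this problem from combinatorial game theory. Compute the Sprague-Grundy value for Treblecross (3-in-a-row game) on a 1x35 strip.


Treblecross: place X on empty cells; 3-in-a-row wins.
Playing within two cells of an existing X lets the opponent win at once, so sensible play treats the cells i-2..i+2 around each X as dead. The player left with no safe cell loses, so this is a normal-play take-away game on strips of safe cells.
Placing X at cell i (0-indexed) of a strip of k safe cells leaves independent strips of sizes max(0, i-2) and max(0, k-i-3). Hence G(k) = mex{ G(max(0,i-2)) XOR G(max(0,k-i-3)) : 0 <= i < k }, with G(0) = 0.
G(1): splits (0,0):0^0=0 -> mex({0}) = 1
G(2): splits (0,0):0^0=0 -> mex({0}) = 1
G(3): splits (0,0):0^0=0 -> mex({0}) = 1
G(4): splits (0,1):0^1=1 (0,0):0^0=0 -> mex({0, 1}) = 2
G(5): splits (0,2):0^1=1 (0,1):0^1=1 (0,0):0^0=0 -> mex({0, 1}) = 2
G(6) = mex({1}) = 0
G(7) = mex({0, 1, 2}) = 3
G(8) = mex({0, 1, 2}) = 3
G(9) = mex({0, 2}) = 1
G(10) = mex({0, 2, 3}) = 1
G(11) = mex({0, 3}) = 1
G(12) = mex({1, 3}) = 0
G(13) = mex({0, 1, 2, 3}) = 4
G(14) = mex({0, 1, 2}) = 3
G(15) = mex({0, 1, 2}) = 3
G(16) = mex({0, 1, 2, 4}) = 3
G(17) = mex({0, 1, 3, 4}) = 2
G(18) = mex({0, 1, 3, 4}) = 2
G(19) = mex({0, 1, 3, 5}) = 2
G(20) = mex({0, 1, 2, 3, 5}) = 4
G(21) = mex({0, 1, 2, 3, 5}) = 4
G(22) = mex({1, 2, 6}) = 0
G(23) = mex({0, 1, 2, 3, 4, 6}) = 5
G(24) = mex({0, 1, 2, 3, 4}) = 5
G(25) = mex({0, 1, 3, 4, 7}) = 2
G(26) = mex({0, 1, 3, 4, 5, 7}) = 2
G(27) = mex({0, 1, 3, 5}) = 2
G(28) = mex({0, 1, 2, 5}) = 3
G(29) = mex({0, 1, 2, 4, 5, 6}) = 3
G(30) = mex({1, 2, 4, 6}) = 0
G(31) = mex({0, 1, 2, 3, 4, 6}) = 5
G(32) = mex({1, 2, 3, 4, 7}) = 0
G(33) = mex({0, 3, 7}) = 1
G(34) = mex({0, 2, 3, 5, 7}) = 1
G(35) = mex({0, 2, 3, 5, 6}) = 1
Therefore G(35) = 1.

1


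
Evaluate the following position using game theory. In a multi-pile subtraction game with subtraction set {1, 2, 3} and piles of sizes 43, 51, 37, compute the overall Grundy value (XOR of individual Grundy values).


Subtraction set: {1, 2, 3}
For this subtraction set, G(n) = n mod 4 (period = max + 1 = 4).
Pile 1 (size 43): G(43) = 43 mod 4 = 3
Pile 2 (size 51): G(51) = 51 mod 4 = 3
Pile 3 (size 37): G(37) = 37 mod 4 = 1
Total Grundy value = XOR of all: 3 XOR 3 XOR 1 = 1

1


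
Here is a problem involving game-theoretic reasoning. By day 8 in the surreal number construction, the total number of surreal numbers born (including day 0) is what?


Day 0: {|} = 0 is born. Count = 1.
Day n: the number of surreal numbers born by day n is 2^(n+1) - 1.
By day 0: 2^1 - 1 = 1
By day 1: 2^2 - 1 = 3
By day 2: 2^3 - 1 = 7
By day 3: 2^4 - 1 = 15
By day 4: 2^5 - 1 = 31
By day 5: 2^6 - 1 = 63
By day 6: 2^7 - 1 = 127
By day 7: 2^8 - 1 = 255
By day 8: 2^9 - 1 = 511
By day 8: 511 surreal numbers.

511


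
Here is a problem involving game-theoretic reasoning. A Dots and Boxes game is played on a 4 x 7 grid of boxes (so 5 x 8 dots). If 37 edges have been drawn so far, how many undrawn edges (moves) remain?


Grid: 4 x 7 boxes, i.e. 5 rows and 8 columns of dots.
Horizontal edges: (rows + 1) * cols = 5 * 7 = 35
Vertical edges: rows * (cols + 1) = 4 * 8 = 32
Total edges: 35 + 32 = 67
Edges drawn: 37
Remaining: 67 - 37 = 30

30


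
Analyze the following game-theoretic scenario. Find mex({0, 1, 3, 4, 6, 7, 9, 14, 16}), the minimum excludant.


Set = {0, 1, 3, 4, 6, 7, 9, 14, 16}
0 is in the set.
1 is in the set.
2 is NOT in the set. This is the mex.
mex = 2

2


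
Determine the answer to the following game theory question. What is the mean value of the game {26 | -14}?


Game = {26 | -14}, a switch {a | b} with numbers a > b.
Its thermograph has left wall a - t and right wall b + t, which meet at t = (a - b)/2, where both equal (a + b)/2. So the mast (mean value) is at (a + b)/2.
Mean = (26 + (-14))/2 = 12/2 = 6

6


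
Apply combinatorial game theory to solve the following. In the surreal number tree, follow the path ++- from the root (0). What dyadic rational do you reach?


Sign expansion: ++-
Rule: track bounds (lo, hi), initially (-inf, +inf). On '+', the current value becomes lo and we move to the simplest number in (value, hi): value + 1 if hi = +inf, otherwise the midpoint (value + hi)/2. On '-', the current value becomes hi and we move to value - 1 if lo = -inf, otherwise the midpoint (lo + value)/2.
Start at 0.
Step 1: sign = +, move right. Bounds: (0, +inf). Value = 1
Step 2: sign = +, move right. Bounds: (1, +inf). Value = 2
Step 3: sign = -, move left. Bounds: (1, 2). Value = 3/2
The surreal number with sign expansion ++- is 3/2.

3/2


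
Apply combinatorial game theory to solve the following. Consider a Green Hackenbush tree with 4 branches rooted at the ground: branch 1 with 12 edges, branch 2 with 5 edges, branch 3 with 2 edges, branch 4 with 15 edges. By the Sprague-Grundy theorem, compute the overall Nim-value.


The tree has 4 branches from the ground vertex.
In Green Hackenbush, the Nim-value of a simple path of length k is k.
Branch 1: length 12, Nim-value = 12
Branch 2: length 5, Nim-value = 5
Branch 3: length 2, Nim-value = 2
Branch 4: length 15, Nim-value = 15
Total Nim-value = XOR of all branch values:
0 XOR 12 = 12
12 XOR 5 = 9
9 XOR 2 = 11
11 XOR 15 = 4
Nim-value of the tree = 4

4


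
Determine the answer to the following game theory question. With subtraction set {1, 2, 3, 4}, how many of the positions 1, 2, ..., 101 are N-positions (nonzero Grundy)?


Subtraction set S = {1, 2, 3, 4}, so G(n) = n mod 5.
G(n) = 0 when n is a multiple of 5.
Multiples of 5 in [1, 101]: 20
N-positions (nonzero Grundy) = 101 - 20 = 81

81


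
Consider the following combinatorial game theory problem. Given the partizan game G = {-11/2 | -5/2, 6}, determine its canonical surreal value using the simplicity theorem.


Left options: {-11/2}, max = -11/2
Right options: {-5/2, 6}, min = -5/2
All options are numbers and max(Left) < min(Right), so by the simplicity theorem the value is the simplest (earliest-born) number strictly between -11/2 and -5/2.
Integers -5 through -3 all lie strictly between -11/2 and -5/2.
Among integers, the simplest (lowest birthday = smallest |n|; 0 is born on day 0, +-n on day n) is -3.
No non-integer in the interval can be simpler: if x is a non-integer in the interval, then floor(x) or ceil(x) also lies in the interval (the interval contains an integer), and both are proper prefixes of x's sign expansion, i.e. born earlier. So the game value is -3.
Game value = -3

-3


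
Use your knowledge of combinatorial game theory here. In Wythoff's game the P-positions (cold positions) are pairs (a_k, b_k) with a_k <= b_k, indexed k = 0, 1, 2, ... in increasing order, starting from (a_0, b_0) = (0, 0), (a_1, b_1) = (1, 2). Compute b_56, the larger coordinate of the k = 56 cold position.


By Wythoff's theorem, a_k = floor(k * phi) and b_k = floor(k * phi^2) = a_k + k, where phi = (1 + sqrt(5))/2 is the golden ratio.
phi = (1 + sqrt(5))/2 = 1.618034
phi^2 = phi + 1 = 2.618034
k = 56
k * phi^2 = 56 * 2.618034 = 146.609903
b_56 = floor(k * phi^2) = 146 (check: a_56 + k = 90 + 56 = 146)

146


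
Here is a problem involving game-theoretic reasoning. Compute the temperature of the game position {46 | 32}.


The game is {46 | 32}, a switch {a | b} with numbers a > b.
Cooling {a | b} by t gives {a - t | b + t}, which stops being hot when a - t = b + t, i.e. at t = (a - b)/2. So the temperature of a switch is (a - b)/2.
Temperature = (Left option - Right option) / 2
= (46 - (32)) / 2
= 14 / 2
= 7

7
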